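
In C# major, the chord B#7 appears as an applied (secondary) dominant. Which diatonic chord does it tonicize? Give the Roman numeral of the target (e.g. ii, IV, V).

The chord is a dominant seventh chord on B#.
A dominant resolves down a perfect fifth: B# → E#. In C# major, E# is scale degree 3, i.e. iii.

iii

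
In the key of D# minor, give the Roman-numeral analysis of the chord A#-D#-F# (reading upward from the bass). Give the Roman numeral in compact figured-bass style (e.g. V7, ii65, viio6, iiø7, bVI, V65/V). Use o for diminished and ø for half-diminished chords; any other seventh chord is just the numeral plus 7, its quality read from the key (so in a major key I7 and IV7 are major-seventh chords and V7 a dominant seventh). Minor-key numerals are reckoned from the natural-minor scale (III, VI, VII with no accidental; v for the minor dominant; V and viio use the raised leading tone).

The pitches D#-F#-A# form a minor triad rooted on D#.
D# is scale degree 1 in D# minor, and a minor triad on that degree is written i.
With A# in the bass the chord is in second inversion, so the figured bass is 64.

i64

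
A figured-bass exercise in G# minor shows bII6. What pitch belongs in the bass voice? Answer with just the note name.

bII in G# minor has root A; the chord is A-C#-E.
The figure 6 means first inversion — the third is in the bass.

C#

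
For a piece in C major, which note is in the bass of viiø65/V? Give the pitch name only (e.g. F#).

A

The applied chord viiø65/V is rooted on F#: F#-A-C-E.
The figure 65 means first inversion — the third is in the bass.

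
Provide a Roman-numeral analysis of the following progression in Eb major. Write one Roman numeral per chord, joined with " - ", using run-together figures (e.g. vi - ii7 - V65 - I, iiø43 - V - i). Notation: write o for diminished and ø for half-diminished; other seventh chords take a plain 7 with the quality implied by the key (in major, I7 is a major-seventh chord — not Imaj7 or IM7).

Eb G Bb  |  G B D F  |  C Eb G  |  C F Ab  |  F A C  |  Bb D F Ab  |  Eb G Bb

I - V7/vi - vi - ii64 - V/V - V7 - I

Eb-G-Bb: root Eb is the tonic; major triad there is I.
G-B-D-F is the secondary dominant of vi (dominant seventh chord on G): V7/vi.
C-Eb-G: minor triad on C = scale degree 6 → vi.
C-F-Ab: minor triad on F = scale degree 2 → ii64.
F-A-C is the secondary dominant of V (major triad on F): V/V.
Bb-D-F-Ab: dominant seventh chord on Bb = scale degree 5 → V7.
Eb-G-Bb: root Eb is the tonic; major triad there is I.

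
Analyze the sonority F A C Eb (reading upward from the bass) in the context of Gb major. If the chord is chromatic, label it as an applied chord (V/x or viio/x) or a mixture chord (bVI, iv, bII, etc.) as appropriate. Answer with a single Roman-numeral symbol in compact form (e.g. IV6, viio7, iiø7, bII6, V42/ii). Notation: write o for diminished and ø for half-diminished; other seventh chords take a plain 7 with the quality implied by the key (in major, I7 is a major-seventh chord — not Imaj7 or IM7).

V7/iii

The pitches F-A-C-Eb form a dominant seventh chord rooted on F.
F is not a diatonic chord root with this quality in Gb major, but it lies a perfect fifth above Bb (iii), so the chord functions as an applied dominant of iii.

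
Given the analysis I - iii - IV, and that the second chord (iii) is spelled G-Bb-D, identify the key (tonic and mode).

Eb major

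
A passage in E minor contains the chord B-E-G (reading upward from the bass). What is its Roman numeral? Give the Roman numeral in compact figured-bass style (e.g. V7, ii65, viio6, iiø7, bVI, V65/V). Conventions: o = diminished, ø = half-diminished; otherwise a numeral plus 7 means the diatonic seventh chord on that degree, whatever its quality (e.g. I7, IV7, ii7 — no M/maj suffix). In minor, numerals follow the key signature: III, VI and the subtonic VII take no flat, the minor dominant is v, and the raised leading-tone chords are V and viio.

Stacked in thirds the chord is E-G-B: a minor triad on E.
In E minor, E is the tonic; the diatonic minor triad there is i.
With B in the bass the chord is in second inversion, so the figured bass is 64.

i64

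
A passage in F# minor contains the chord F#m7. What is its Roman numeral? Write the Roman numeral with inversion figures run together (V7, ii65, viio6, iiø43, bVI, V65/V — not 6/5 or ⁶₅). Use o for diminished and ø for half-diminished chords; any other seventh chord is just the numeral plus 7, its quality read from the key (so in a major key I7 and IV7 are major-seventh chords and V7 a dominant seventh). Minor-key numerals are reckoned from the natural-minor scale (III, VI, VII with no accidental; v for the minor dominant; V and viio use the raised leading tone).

i7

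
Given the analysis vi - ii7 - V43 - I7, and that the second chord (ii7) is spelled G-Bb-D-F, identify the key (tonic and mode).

The anchor chord is a minor seventh chord on G, labeled ii7.
ii7 on G implies G is the supertonic; that puts the tonic at F, and the lowercase numeral fits major mode.

F major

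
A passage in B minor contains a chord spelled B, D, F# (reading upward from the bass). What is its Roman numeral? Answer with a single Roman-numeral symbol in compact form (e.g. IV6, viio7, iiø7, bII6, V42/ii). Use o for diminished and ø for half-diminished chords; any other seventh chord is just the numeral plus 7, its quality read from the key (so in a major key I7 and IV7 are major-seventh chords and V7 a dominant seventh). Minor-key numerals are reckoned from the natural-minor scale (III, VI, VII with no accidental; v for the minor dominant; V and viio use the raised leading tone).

The pitches B-D-F# form a minor triad rooted on B.
In B minor, B is the tonic; the diatonic minor triad there is i.

i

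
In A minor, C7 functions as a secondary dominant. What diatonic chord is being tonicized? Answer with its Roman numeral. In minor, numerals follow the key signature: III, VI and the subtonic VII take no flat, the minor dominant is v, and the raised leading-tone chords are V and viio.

The chord is a dominant seventh chord on C.
A dominant resolves down a perfect fifth: C → F. In A minor, F is scale degree 6, i.e. VI.

VI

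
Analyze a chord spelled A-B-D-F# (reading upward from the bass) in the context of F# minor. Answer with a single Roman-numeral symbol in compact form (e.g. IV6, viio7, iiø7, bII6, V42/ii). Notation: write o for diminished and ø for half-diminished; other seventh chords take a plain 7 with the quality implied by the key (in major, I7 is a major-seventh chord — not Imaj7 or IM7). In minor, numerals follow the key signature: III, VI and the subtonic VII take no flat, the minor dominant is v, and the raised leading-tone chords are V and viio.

Stacked in thirds the chord is B-D-F#-A: a minor seventh chord on B.
B is scale degree 4 in F# minor, and a minor seventh chord on that degree is written iv7.
With A in the bass the chord is in third inversion, so the figured bass is 42.

iv42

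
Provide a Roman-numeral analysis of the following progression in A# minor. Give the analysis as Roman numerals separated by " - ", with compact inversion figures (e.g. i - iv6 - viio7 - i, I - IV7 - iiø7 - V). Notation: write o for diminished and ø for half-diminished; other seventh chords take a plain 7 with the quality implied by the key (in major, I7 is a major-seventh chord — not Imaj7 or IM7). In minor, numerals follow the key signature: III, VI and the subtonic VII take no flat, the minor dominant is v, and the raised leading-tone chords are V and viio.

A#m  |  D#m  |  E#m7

i - iv - v7

A#m has root A#, degree 1 in A# minor, so i.
D#m has root D#, degree 4 in A# minor, so iv.
E#m7 has root E#, degree 5 in A# minor, so v7.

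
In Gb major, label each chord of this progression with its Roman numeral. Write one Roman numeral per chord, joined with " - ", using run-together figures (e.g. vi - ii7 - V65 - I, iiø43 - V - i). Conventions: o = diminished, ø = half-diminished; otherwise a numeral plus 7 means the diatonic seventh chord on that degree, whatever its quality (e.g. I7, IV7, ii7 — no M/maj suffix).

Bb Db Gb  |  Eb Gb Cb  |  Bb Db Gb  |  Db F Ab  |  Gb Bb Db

Bb-Db-Gb has root Gb, degree 1 in Gb major, so I6.
Eb-Gb-Cb: major triad on Cb = scale degree 4 → IV6.
Bb-Db-Gb has root Gb, degree 1 in Gb major, so I6.
Db-F-Ab: major triad on Db = scale degree 5 → V.
Gb-Bb-Db has root Gb, degree 1 in Gb major, so I.

I6 - IV6 - I6 - V - I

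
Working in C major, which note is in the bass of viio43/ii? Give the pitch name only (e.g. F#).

The applied chord viio43/ii is rooted on C#: C#-E-G-Bb.
The figure 43 means second inversion — the fifth is in the bass.

G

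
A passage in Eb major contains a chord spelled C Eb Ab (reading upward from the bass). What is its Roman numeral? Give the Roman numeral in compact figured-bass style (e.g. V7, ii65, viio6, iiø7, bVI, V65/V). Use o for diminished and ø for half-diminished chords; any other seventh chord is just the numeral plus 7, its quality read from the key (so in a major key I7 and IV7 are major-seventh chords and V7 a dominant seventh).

IV6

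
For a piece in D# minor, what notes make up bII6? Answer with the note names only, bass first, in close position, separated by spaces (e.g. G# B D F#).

Scale degree 2 in D# minor is E#; lowering it a half step gives E. bII6 is the Neapolitan sixth — a major triad on the lowered second degree, here in its customary first inversion.
So the chord is E-G#-B, a major triad.
With the 6 figure the chord is in first inversion; from the bass G# upward in close position it reads G#-B-E.

G# B E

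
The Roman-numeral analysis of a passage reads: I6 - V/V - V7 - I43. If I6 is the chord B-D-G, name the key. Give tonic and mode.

G major

The chord G/B is a major triad rooted on G; its label is I6.
If G is scale degree 1 and the mode makes that degree carry a major triad, the tonic is G and the mode is major.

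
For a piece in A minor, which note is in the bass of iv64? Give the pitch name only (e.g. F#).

A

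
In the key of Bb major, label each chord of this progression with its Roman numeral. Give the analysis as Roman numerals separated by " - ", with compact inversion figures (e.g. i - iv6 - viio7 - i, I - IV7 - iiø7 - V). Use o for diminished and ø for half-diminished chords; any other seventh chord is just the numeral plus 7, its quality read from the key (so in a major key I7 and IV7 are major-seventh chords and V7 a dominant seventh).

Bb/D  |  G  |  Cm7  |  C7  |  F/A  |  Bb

Bb/D: root Bb is the tonic; major triad there is I6.
G is the secondary dominant of ii (major triad on G): V/ii.
Cm7: root C is the supertonic; minor seventh chord there is ii7.
C7 is the secondary dominant of V (dominant seventh chord on C): V7/V.
F/A: major triad on F = scale degree 5 → V6.
Bb: major triad on Bb = scale degree 1 → I.

I6 - V/ii - ii7 - V7/V - V6 - I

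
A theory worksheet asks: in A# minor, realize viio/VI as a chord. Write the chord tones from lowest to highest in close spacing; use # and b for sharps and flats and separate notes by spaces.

E# G# B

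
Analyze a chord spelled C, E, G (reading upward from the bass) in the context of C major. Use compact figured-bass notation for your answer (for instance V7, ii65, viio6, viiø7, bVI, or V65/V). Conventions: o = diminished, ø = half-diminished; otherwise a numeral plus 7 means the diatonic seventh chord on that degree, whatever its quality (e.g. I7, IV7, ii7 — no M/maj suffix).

I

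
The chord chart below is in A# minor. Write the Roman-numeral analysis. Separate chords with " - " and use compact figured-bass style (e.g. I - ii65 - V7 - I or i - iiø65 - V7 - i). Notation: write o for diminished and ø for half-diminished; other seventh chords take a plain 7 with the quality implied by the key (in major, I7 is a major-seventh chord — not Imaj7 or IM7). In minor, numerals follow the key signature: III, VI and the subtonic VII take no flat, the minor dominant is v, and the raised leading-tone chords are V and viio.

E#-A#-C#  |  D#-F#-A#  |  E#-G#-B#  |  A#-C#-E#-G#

E#-A#-C#: root A# is the tonic; minor triad there is i64.
D#-F#-A# has root D#, degree 4 in A# minor, so iv.
E#-G#-B#: root E# is the dominant; minor triad there is v.
A#-C#-E#-G# has root A#, degree 1 in A# minor, so i7.

i64 - iv - v - i7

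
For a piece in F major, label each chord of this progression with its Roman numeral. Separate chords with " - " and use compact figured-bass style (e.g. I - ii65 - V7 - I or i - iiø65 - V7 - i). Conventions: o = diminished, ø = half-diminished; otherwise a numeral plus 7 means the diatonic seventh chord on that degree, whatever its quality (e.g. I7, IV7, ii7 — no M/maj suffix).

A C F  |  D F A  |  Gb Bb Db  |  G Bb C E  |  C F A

I6 - vi - bII - V43 - I64

A-C-F: major triad on F = scale degree 1 → I6.
D-F-A: minor triad on D = scale degree 6 → vi.
Gb-Bb-Db: Gb with this quality isn't in the key; a major triad on b2 is the Neapolitan chord, bII.
G-Bb-C-E: dominant seventh chord on C = scale degree 5 → V43.
C-F-A: major triad on F = scale degree 1 → I64.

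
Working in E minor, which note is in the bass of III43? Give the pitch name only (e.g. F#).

D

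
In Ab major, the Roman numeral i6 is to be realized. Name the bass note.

Cb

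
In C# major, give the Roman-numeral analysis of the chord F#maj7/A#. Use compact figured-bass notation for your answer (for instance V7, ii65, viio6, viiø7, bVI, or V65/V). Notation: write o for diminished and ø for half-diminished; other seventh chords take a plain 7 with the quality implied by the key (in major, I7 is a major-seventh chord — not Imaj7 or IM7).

Stacked in thirds the chord is F#-A#-C#-E#: a major seventh chord on F#.
In C# major, F# is the subdominant; the diatonic major seventh chord there is IV7.
With A# in the bass the chord is in first inversion, so the figured bass is 65.

IV65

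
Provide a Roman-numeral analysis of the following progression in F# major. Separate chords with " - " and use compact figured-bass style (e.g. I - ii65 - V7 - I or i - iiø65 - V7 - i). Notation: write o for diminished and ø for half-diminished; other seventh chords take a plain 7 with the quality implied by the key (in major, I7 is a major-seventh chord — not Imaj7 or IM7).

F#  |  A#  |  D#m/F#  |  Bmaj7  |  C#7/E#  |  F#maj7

F#: major triad on F# = scale degree 1 → I.
A#: a major triad on A#, the applied dominant of vi → V/vi.
D#m/F#: minor triad on D# = scale degree 6 → vi6.
Bmaj7: major seventh chord on B = scale degree 4 → IV7.
C#7/E# has root C#, degree 5 in F# major, so V65.
F#maj7 has root F#, degree 1 in F# major, so I7.

I - V/vi - vi6 - IV7 - V65 - I7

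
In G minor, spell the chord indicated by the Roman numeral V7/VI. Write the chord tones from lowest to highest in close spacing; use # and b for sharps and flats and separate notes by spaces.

Bb D F Ab

The slash means an applied dominant: we want the dominant of VI. In G minor, VI is Eb major, and its dominant is built on Bb.
Building a dominant seventh chord on Bb gives Bb-D-F-Ab.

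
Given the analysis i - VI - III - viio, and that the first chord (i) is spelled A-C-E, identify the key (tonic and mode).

A minor

i is given as A-C-E — a minor triad with root A.
If A is scale degree 1 and the mode makes that degree carry a minor triad, the tonic is A and the mode is minor.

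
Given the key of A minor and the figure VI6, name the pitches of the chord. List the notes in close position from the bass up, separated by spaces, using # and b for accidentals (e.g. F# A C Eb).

A C F

The numeral's case and figure indicate a major triad. In A minor its root, the submediant, is F.
That chord is spelled F-A-C.
The figured bass 6 indicates first inversion, placing the third (A) in the bass: A-C-F.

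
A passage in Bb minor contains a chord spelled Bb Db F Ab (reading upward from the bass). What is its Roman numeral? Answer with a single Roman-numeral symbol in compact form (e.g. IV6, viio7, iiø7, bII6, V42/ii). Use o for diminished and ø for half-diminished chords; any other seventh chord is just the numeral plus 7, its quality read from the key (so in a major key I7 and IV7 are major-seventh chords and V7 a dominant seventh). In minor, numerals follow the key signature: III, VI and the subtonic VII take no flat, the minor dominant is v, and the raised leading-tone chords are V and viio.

i7

The pitches Bb-Db-F-Ab form a minor seventh chord rooted on Bb.
Bb is scale degree 1 in Bb minor, and a minor seventh chord on that degree is written i7.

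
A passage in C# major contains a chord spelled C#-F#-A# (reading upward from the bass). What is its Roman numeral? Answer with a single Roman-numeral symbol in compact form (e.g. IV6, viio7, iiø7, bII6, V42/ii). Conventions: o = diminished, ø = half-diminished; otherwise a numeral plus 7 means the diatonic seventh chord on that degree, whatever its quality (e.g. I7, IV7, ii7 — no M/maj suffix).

Stacked in thirds the chord is F#-A#-C#: a major triad on F#.
F# is scale degree 4 in C# major, and a major triad on that degree is written IV.
With C# in the bass the chord is in second inversion, so the figured bass is 64.

IV64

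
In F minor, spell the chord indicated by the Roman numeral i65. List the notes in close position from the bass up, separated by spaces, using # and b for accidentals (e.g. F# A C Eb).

In F minor, the first degree is F, and the diatonic chord built there is a minor seventh chord.
Stacking thirds from F gives F-Ab-C-Eb.
The figured bass 65 indicates first inversion, placing the third (Ab) in the bass: Ab-C-Eb-F.

Ab C Eb F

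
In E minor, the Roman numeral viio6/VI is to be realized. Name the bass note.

The applied chord viio6/VI is rooted on B: B-D-F.
The figure 6 means first inversion — the third is in the bass.

D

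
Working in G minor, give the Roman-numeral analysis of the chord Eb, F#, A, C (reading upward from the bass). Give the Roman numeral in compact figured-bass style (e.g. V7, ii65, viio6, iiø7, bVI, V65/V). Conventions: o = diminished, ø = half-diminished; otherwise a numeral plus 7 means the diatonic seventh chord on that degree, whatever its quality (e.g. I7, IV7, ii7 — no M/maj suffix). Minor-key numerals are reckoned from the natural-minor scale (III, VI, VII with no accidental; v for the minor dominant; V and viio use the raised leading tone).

The pitches F#-A-C-Eb form a fully diminished seventh chord rooted on F#.
In G minor, F# is the leading tone; the diatonic fully diminished seventh chord there is viio7.
With Eb in the bass the chord is in third inversion, so the figured bass is 42.

viio42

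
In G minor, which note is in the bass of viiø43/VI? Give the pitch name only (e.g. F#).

Ab

The applied chord viiø43/VI is rooted on D: D-F-Ab-C.
The figure 43 means second inversion — the fifth is in the bass.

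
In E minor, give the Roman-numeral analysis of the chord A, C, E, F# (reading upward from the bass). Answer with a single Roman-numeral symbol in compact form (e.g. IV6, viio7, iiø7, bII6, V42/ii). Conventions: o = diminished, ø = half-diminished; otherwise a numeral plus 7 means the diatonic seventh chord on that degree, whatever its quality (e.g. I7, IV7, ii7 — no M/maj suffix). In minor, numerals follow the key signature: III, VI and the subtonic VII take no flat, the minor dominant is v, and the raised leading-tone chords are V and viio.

iiø65

The pitches F#-A-C-E form a half-diminished seventh chord rooted on F#.
F# is scale degree 2 in E minor, and a half-diminished seventh chord on that degree is written iiø7.
With A in the bass the chord is in first inversion, so the figured bass is 65.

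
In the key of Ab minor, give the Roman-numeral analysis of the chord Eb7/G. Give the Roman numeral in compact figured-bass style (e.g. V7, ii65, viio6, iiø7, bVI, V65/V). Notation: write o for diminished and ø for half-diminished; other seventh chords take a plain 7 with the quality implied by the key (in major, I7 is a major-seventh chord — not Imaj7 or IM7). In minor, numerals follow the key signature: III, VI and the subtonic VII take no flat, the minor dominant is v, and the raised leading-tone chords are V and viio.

Stacked in thirds the chord is Eb-G-Bb-Db: a dominant seventh chord on Eb.
Eb is scale degree 5 in Ab minor, and a dominant seventh chord on that degree is written V7.
With G in the bass the chord is in first inversion, so the figured bass is 65.

V65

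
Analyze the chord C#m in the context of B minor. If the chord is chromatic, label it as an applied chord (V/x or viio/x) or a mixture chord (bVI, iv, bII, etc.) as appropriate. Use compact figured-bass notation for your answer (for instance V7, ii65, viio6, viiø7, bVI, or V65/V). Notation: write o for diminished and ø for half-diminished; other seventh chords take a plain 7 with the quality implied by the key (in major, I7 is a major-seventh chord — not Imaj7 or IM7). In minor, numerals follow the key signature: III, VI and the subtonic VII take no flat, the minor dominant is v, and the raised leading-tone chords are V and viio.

ii

The pitches C#-E-G# form a minor triad rooted on C#.
C# is the second degree of B minor. This is the minor supertonic, borrowed from the parallel major (the Dorian ii).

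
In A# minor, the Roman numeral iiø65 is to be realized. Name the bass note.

iiø in A# minor has root B#; the chord is B#-D#-F#-A#.
The figure 65 means first inversion — the third is in the bass.

D#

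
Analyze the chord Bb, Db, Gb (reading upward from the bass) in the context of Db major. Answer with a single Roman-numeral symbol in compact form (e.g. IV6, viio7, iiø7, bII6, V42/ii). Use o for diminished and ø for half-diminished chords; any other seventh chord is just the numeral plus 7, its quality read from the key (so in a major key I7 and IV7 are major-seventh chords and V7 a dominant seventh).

IV6

The pitches Gb-Bb-Db form a major triad rooted on Gb.
Gb is scale degree 4 in Db major, and a major triad on that degree is written IV.
With Bb in the bass the chord is in first inversion, so the figured bass is 6.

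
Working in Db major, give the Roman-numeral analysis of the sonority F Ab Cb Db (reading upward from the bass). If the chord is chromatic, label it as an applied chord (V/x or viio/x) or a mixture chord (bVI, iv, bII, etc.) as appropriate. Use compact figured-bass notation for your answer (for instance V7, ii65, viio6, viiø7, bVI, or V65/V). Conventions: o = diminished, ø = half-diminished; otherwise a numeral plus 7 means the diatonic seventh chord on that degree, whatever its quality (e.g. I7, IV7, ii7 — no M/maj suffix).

The pitches Db-F-Ab-Cb form a dominant seventh chord rooted on Db.
Db is not a diatonic chord root with this quality in Db major, but it lies a perfect fifth above Gb (IV), so the chord functions as an applied dominant of IV.
With F in the bass the chord is in first inversion, so the figured bass is 65.

V65/IV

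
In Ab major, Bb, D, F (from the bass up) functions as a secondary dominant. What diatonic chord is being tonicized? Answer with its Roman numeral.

V

The chord is a major triad on Bb.
A dominant resolves down a perfect fifth: Bb → Eb. In Ab major, Eb is scale degree 5, i.e. V.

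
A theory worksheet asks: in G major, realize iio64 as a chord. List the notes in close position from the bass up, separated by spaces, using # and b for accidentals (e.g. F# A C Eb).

Eb A C

Scale degree 2 in G major is A; here the chord built on it is altered to a diminished triad. iio64 is the diminished supertonic triad, borrowed from the parallel minor.
So the chord is A-C-Eb, a diminished triad.
With the 64 figure the chord is in second inversion; from the bass Eb upward in close position it reads Eb-A-C.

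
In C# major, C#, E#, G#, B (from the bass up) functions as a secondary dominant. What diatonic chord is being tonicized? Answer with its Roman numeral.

IV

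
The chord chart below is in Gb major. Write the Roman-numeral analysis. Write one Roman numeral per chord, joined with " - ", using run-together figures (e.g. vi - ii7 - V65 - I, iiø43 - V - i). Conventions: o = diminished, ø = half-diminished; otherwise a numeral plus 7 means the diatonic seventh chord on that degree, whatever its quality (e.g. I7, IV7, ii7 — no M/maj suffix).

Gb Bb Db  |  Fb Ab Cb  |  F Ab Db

Gb-Bb-Db has root Gb, degree 1 in Gb major, so I.
Fb-Ab-Cb: Fb with this quality isn't in the key; it's bVII, borrowed from the parallel minor.
F-Ab-Db: major triad on Db = scale degree 5 → V6.

I - bVII - V6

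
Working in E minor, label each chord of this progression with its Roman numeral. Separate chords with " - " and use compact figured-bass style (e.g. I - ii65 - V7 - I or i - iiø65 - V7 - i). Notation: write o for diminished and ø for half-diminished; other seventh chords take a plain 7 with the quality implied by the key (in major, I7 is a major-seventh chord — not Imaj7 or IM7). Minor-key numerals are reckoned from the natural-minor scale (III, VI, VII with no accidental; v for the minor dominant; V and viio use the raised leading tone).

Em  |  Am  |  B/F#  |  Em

i - iv - V64 - i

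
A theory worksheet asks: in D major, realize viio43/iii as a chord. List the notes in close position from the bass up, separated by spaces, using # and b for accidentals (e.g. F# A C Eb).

viio43/iii is a secondary leading-tone chord. The target iii is F# in D major; the applied chord is rooted a semitone below, on E#.
Building a fully diminished seventh chord on E# gives E#-G#-B-D.
With the 43 figure the chord is in second inversion; from the bass B upward in close position it reads B-D-E#-G#.

B D E# G#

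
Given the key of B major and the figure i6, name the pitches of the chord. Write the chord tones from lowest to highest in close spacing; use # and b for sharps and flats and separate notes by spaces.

D F# B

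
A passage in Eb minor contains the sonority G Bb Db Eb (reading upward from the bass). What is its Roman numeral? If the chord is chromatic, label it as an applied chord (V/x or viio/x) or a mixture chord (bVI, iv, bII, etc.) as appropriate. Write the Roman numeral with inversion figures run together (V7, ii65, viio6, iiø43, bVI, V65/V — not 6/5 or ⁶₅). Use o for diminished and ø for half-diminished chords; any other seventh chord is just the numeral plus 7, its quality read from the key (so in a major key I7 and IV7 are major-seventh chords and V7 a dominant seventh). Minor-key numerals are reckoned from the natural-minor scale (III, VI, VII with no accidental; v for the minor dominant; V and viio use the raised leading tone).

The pitches Eb-G-Bb-Db form a dominant seventh chord rooted on Eb.
Eb is not a diatonic chord root with this quality in Eb minor, but it lies a perfect fifth above Ab (iv), so the chord functions as an applied dominant of iv.
With G in the bass the chord is in first inversion, so the figured bass is 65.

V65/iv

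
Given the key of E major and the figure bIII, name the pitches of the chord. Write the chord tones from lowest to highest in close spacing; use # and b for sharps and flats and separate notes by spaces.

Scale degree 3 in E major is G#; lowering it a half step gives G. bIII is a major triad on the lowered third degree, borrowed from the parallel minor.
So the chord is G-B-D.

G B D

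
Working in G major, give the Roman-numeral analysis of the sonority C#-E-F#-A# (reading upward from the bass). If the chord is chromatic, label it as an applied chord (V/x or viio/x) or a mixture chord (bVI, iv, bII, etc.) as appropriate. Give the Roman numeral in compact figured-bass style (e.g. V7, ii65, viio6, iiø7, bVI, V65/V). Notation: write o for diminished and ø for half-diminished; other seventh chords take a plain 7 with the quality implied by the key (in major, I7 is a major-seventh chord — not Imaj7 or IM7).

V43/iii

Stacked in thirds the chord is F#-A#-C#-E: a dominant seventh chord on F#.
F# is not a diatonic chord root with this quality in G major, but it lies a perfect fifth above B (iii), so the chord functions as an applied dominant of iii.
With C# in the bass the chord is in second inversion, so the figured bass is 43.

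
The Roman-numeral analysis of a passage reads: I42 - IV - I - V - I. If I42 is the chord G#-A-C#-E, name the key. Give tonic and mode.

A major

The anchor chord is a major seventh chord on A, labeled I42.
If A is scale degree 1 and the mode makes that degree carry a major seventh chord, the tonic is A and the mode is major.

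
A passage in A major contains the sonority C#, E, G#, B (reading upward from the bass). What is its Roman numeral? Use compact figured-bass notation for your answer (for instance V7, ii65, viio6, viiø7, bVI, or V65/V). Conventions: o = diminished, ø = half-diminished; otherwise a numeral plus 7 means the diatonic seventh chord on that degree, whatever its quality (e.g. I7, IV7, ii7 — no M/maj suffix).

The pitches C#-E-G#-B form a minor seventh chord rooted on C#.
In A major, C# is the mediant; the diatonic minor seventh chord there is iii7.

iii7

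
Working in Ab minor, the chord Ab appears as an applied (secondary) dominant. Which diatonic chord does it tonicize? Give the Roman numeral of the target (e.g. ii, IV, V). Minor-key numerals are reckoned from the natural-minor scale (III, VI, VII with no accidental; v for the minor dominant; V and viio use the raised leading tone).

The chord is a major triad on Ab.
A dominant resolves down a perfect fifth: Ab → Db. In Ab minor, Db is scale degree 4, i.e. iv.

iv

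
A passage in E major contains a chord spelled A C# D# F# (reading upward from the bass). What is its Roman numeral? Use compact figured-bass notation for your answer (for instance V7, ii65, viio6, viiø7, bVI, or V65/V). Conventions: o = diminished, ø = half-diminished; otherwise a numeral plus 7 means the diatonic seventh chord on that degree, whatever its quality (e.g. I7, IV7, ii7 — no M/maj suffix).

Stacked in thirds the chord is D#-F#-A-C#: a half-diminished seventh chord on D#.
In E major, D# is the leading tone; the diatonic half-diminished seventh chord there is viiø7.
With A in the bass the chord is in second inversion, so the figured bass is 43.

viiø43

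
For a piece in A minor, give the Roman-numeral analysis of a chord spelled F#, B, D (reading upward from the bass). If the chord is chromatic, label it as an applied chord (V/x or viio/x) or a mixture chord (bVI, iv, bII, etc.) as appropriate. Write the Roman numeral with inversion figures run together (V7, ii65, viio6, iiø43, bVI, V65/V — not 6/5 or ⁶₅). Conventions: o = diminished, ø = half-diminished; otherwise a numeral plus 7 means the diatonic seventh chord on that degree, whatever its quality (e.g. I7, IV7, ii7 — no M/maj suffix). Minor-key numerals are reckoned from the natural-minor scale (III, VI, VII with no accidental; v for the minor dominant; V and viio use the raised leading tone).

The pitches B-D-F# form a minor triad rooted on B.
B is the second degree of A minor. This is the minor supertonic, borrowed from the parallel major (the Dorian ii).
With F# in the bass the chord is in second inversion, so the figured bass is 64.

ii64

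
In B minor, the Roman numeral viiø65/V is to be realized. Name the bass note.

G#

The applied chord viiø65/V is rooted on E#: E#-G#-B-D#.
The figure 65 means first inversion — the third is in the bass.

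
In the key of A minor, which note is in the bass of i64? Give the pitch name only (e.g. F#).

i in A minor has root A; the chord is A-C-E.
The figure 64 means second inversion — the fifth is in the bass.

E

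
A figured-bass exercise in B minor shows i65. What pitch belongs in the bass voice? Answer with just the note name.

D

i in B minor has root B; the chord is B-D-F#-A.
The figure 65 means first inversion — the third is in the bass.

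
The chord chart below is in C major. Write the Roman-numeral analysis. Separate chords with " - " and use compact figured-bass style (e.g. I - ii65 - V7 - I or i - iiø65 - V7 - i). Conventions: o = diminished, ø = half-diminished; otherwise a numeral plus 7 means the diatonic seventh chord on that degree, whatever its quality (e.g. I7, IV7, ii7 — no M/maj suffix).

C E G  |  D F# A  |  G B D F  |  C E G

I - V/V - V7 - I

C-E-G has root C, degree 1 in C major, so I.
D-F#-A: a major triad on D, the applied dominant of V → V/V.
G-B-D-F has root G, degree 5 in C major, so V7.
C-E-G: root C is the tonic; major triad there is I.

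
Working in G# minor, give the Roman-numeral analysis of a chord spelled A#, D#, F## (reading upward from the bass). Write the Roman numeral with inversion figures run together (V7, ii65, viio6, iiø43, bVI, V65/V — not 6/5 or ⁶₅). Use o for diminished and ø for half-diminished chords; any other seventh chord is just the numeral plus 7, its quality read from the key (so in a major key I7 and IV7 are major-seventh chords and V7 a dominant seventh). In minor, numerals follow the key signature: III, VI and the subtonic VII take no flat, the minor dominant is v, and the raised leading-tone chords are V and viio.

V64

Stacked in thirds the chord is D#-F##-A#: a major triad on D#.
D# is scale degree 5 in G# minor, and a major triad on that degree is written V.
With A# in the bass the chord is in second inversion, so the figured bass is 64.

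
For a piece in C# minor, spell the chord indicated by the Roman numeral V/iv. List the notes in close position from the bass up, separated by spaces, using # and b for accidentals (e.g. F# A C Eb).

The slash means an applied dominant: we want the dominant of iv. In C# minor, iv is F# minor, and its dominant is built on C#.
Building a major triad on C# gives C#-E#-G#.

C# E# G#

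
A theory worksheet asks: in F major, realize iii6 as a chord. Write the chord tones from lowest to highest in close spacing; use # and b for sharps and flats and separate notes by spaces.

C E A

The numeral's case and figure indicate a minor triad. In F major its root, the mediant, is A.
Stacking thirds from A gives A-C-E.
The figured bass 6 indicates first inversion, placing the third (C) in the bass: C-E-A.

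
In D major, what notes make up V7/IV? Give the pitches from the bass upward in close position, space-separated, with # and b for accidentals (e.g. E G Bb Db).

D F# A C

The slash means an applied dominant: we want the dominant of IV. In D major, IV is G major, and its dominant is built on D.
Building a dominant seventh chord on D gives D-F#-A-C.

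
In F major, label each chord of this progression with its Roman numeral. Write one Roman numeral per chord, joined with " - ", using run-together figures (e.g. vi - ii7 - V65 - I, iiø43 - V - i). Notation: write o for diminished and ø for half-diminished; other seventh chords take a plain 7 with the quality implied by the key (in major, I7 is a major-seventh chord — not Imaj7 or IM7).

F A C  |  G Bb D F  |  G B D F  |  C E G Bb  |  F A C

I - ii7 - V7/V - V7 - I

F-A-C: major triad on F = scale degree 1 → I.
G-Bb-D-F: minor seventh chord on G = scale degree 2 → ii7.
G-B-D-F is the secondary dominant of V (dominant seventh chord on G): V7/V.
C-E-G-Bb: root C is the dominant; dominant seventh chord there is V7.
F-A-C: root F is the tonic; major triad there is I.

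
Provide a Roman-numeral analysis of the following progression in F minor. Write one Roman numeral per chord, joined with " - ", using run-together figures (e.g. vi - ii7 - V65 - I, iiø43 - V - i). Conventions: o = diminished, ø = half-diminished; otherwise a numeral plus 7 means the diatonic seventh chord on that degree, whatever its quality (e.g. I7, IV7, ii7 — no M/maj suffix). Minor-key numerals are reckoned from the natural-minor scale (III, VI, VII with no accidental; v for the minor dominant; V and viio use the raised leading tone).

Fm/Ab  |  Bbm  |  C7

i6 - iv - V7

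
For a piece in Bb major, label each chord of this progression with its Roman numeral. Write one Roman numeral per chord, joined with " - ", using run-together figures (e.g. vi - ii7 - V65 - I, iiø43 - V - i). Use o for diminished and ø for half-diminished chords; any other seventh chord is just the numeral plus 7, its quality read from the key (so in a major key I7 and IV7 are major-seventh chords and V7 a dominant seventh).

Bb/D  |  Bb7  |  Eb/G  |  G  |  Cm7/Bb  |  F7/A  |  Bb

I6 - V7/IV - IV6 - V/ii - ii42 - V65 - I

Bb/D: root Bb is the tonic; major triad there is I6.
Bb7: a dominant seventh chord on Bb, the applied dominant of IV → V7/IV.
Eb/G has root Eb, degree 4 in Bb major, so IV6.
G: chromatic; G is V of ii, so V/ii.
Cm7/Bb: minor seventh chord on C = scale degree 2 → ii42.
F7/A: root F is the dominant; dominant seventh chord there is V65.
Bb: major triad on Bb = scale degree 1 → I.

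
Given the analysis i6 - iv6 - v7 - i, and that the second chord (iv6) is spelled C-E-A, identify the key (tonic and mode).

E minor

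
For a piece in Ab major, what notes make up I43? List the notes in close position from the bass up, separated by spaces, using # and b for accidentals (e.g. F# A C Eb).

The numeral's case and figure indicate a major seventh chord. In Ab major its root, scale degree 1, is Ab.
That chord is spelled Ab-C-Eb-G.
The figured bass 43 indicates second inversion, placing the fifth (Eb) in the bass: Eb-G-Ab-C.

Eb G Ab C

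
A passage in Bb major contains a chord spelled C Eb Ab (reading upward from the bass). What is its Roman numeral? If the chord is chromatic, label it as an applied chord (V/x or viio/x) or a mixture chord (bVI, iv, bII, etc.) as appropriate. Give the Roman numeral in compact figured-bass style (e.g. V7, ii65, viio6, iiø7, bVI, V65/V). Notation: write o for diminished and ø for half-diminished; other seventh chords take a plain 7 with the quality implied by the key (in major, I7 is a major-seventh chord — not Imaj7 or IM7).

The pitches Ab-C-Eb form a major triad rooted on Ab.
Ab is the lowered seventh degree of Bb major (diatonic 7 would be A). This is a major triad on the lowered seventh degree (the subtonic), borrowed from the parallel minor.
With C in the bass the chord is in first inversion, so the figured bass is 6.

bVII6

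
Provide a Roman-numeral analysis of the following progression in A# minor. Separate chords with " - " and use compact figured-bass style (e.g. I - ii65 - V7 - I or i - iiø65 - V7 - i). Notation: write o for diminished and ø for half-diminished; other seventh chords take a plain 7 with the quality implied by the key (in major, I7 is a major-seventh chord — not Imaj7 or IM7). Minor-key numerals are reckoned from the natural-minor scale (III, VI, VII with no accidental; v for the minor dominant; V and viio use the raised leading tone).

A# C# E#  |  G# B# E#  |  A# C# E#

A#-C#-E# has root A#, degree 1 in A# minor, so i.
G#-B#-E#: root E# is the dominant; minor triad there is v6.
A#-C#-E#: root A# is the tonic; minor triad there is i.

i - v6 - i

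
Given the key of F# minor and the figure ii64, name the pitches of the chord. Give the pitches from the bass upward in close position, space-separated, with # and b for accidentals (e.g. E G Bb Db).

ii64 is the minor supertonic, borrowed from the parallel major (the Dorian ii). In F# minor that root is G#.
So the chord is G#-B-D#.
The figured bass 64 indicates second inversion, placing the fifth (D#) in the bass: D#-G#-B.

D# G# B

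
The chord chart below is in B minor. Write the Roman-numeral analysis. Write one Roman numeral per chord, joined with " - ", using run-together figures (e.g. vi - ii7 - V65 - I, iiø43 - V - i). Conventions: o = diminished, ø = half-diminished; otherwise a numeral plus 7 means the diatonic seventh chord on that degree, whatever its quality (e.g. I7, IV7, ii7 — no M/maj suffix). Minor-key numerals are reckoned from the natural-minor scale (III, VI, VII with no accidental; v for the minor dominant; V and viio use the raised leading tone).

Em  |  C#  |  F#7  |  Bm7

iv - V/V - V7 - i7

Em: minor triad on E = scale degree 4 → iv.
C# is the secondary dominant of V (major triad on C#): V/V.
F#7: root F# is the dominant; dominant seventh chord there is V7.
Bm7: root B is the tonic; minor seventh chord there is i7.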